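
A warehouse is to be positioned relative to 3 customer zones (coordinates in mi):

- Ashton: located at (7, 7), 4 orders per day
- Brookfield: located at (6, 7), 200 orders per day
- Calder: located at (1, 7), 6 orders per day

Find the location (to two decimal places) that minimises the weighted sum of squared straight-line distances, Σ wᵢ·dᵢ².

The minimiser of Σwᵢ‖p−pᵢ‖² is the weighted centroid p* = (Σwᵢpᵢ)/(Σwᵢ).
Σwᵢ = 210.
Σwᵢxᵢ = 4·7 + 200·6 + 6·1 = 1234.
Σwᵢyᵢ = 4·7 + 200·7 + 6·7 = 1470.
x* = 1234/210 = 5.88, y* = 1470/210 = 7.00.

(5.88, 7.00)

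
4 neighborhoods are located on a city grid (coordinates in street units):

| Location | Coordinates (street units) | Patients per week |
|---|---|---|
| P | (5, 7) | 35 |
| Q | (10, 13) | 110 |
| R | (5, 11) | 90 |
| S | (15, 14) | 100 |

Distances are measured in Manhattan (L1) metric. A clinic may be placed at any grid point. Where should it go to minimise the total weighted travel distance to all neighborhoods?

Manhattan distance separates: Σwᵢ(|x−xᵢ|+|y−yᵢ|) = Σwᵢ|x−xᵢ| + Σwᵢ|y−yᵢ|, so x and y are optimised independently as 1-D weighted medians.
Total weight W = 335; half = 167.5.
x-coordinate, sorted with cumulative weight:
  x=5 (P, w=35) cum 35
  x=5 (R, w=90) cum 125
  x=10 (Q, w=110) cum 235  ← median
  x=15 (S, w=100) cum 335
⇒ x* = 10
y-coordinate, sorted with cumulative weight:
  y=7 (P, w=35) cum 35
  y=11 (R, w=90) cum 125
  y=13 (Q, w=110) cum 235  ← median
  y=14 (S, w=100) cum 335
⇒ y* = 13

(10, 13)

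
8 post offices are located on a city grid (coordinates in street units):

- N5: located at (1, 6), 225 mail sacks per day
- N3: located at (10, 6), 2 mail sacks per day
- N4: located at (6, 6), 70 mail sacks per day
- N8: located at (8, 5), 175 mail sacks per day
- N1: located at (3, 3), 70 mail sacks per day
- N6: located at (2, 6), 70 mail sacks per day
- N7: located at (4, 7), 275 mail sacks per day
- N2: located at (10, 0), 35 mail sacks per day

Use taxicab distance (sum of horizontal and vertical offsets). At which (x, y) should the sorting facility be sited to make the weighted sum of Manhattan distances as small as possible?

Manhattan distance separates: Σwᵢ(|x−xᵢ|+|y−yᵢ|) = Σwᵢ|x−xᵢ| + Σwᵢ|y−yᵢ|, so x and y are optimised independently as 1-D weighted medians.
Total weight W = 922; half = 461.
x-coordinate, sorted with cumulative weight:
  x=1 (N5, w=225) cum 225
  x=2 (N6, w=70) cum 295
  x=3 (N1, w=70) cum 365
  x=4 (N7, w=275) cum 640  ← median
  x=6 (N4, w=70) cum 710
  x=8 (N8, w=175) cum 885
  x=10 (N3, w=2) cum 887
  x=10 (N2, w=35) cum 922
⇒ x* = 4
y-coordinate, sorted with cumulative weight:
  y=0 (N2, w=35) cum 35
  y=3 (N1, w=70) cum 105
  y=5 (N8, w=175) cum 280
  y=6 (N5, w=225) cum 505  ← median
  y=6 (N3, w=2) cum 507
  y=6 (N4, w=70) cum 577
  y=6 (N6, w=70) cum 647
  y=7 (N7, w=275) cum 922
⇒ y* = 6

(4, 6)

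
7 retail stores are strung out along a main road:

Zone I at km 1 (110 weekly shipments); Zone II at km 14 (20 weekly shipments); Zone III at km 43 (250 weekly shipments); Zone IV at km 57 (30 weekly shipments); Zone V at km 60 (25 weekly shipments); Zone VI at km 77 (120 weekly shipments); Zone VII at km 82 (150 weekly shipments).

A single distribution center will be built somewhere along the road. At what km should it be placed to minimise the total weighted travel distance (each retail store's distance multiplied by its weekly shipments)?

x = 43

For a sum of weighted absolute distances on a line, the optimum is the weighted median (not the mean). Total weight W = 705; half-weight = 352.5.
Sort by position and accumulate weight:
  km 1 (Zone I, w=110) → cum 110
  km 14 (Zone II, w=20) → cum 130
  km 43 (Zone III, w=250) → cum 380  ≥ 352.5 → median here
  km 57 (Zone IV, w=30) → cum 410
  km 60 (Zone V, w=25) → cum 435
  km 77 (Zone VI, w=120) → cum 555
  km 82 (Zone VII, w=150) → cum 705
Optimal location: km 43.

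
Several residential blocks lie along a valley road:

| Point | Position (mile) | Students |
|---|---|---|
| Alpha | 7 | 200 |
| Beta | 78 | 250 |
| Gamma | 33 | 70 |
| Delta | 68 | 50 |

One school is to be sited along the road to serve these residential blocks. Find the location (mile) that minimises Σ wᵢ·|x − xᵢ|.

x = 68

For a sum of weighted absolute distances on a line, the optimum is the weighted median (not the mean). Total weight W = 570; half-weight = 285.
Sort by position and accumulate weight:
  mile 7 (Alpha, w=200) → cum 200
  mile 33 (Gamma, w=70) → cum 270
  mile 68 (Delta, w=50) → cum 320  ≥ 285 → median here
  mile 78 (Beta, w=250) → cum 570
Optimal location: mile 68.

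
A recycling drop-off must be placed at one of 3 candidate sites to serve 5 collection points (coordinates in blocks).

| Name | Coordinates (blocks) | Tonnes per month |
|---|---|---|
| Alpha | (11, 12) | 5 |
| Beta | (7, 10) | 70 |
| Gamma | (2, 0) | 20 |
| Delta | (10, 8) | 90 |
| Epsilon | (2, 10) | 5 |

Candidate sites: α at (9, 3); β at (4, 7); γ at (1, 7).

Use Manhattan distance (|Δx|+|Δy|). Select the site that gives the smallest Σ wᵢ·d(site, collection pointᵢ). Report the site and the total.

β, total 1315 blocks

Total weighted distance at each candidate:
  α (9, 3): total = 1495
  β (4, 7): total = 1315
  γ (1, 7): total = 1785
Minimum is at β with total 1315 blocks.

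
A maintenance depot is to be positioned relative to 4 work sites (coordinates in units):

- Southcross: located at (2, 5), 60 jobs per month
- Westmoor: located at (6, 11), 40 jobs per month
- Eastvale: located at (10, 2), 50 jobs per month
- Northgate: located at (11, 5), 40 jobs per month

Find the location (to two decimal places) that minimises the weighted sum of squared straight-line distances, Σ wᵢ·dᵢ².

The minimiser of Σwᵢ‖p−pᵢ‖² is the weighted centroid p* = (Σwᵢpᵢ)/(Σwᵢ).
Σwᵢ = 190.
Σwᵢxᵢ = 60·2 + 40·6 + 50·10 + 40·11 = 1300.
Σwᵢyᵢ = 60·5 + 40·11 + 50·2 + 40·5 = 1040.
x* = 1300/190 = 6.84, y* = 1040/190 = 5.47.

(6.84, 5.47)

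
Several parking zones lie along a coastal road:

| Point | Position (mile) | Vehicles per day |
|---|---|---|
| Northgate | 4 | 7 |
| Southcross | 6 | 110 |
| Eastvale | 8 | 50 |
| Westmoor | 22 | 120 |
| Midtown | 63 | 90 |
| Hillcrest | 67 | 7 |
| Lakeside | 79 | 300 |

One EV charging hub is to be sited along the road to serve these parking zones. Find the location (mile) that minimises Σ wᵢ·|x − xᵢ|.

x = 63

For a sum of weighted absolute distances on a line, the optimum is the weighted median (not the mean). Total weight W = 684; half-weight = 342.
Sort by position and accumulate weight:
  mile 4 (Northgate, w=7) → cum 7
  mile 6 (Southcross, w=110) → cum 117
  mile 8 (Eastvale, w=50) → cum 167
  mile 22 (Westmoor, w=120) → cum 287
  mile 63 (Midtown, w=90) → cum 377  ≥ 342 → median here
  mile 67 (Hillcrest, w=7) → cum 384
  mile 79 (Lakeside, w=300) → cum 684
Optimal location: mile 63.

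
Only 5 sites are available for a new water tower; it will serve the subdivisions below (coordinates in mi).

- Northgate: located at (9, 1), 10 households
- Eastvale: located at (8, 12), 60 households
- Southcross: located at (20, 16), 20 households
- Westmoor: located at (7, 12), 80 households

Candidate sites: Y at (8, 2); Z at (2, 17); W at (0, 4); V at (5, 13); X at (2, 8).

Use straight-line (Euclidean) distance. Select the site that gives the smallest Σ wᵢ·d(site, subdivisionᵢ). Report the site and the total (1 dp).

Total weighted distance at each candidate:
  Y (8, 2): total = 1786.9
  Z (2, 17): total = 1569.5
  W (0, 4): total = 2090.6
  V (5, 13): total = 801.1
  X (2, 8): total = 1437.9
Minimum is at V with total 801.1 mi.

V, total 801.1 mi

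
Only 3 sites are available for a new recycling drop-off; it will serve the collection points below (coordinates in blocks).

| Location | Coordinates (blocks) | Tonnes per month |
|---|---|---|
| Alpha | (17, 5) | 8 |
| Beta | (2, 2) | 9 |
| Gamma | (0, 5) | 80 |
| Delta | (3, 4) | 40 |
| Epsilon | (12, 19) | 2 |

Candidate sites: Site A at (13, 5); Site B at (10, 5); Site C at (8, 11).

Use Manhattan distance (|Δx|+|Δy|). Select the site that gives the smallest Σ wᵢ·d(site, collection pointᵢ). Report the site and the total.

Total weighted distance at each candidate:
  Site A (13, 5): total = 1668
  Site B (10, 5): total = 1307
  Site C (8, 11): total = 1879
Minimum is at Site B with total 1307 blocks.

Site B, total 1307 blocks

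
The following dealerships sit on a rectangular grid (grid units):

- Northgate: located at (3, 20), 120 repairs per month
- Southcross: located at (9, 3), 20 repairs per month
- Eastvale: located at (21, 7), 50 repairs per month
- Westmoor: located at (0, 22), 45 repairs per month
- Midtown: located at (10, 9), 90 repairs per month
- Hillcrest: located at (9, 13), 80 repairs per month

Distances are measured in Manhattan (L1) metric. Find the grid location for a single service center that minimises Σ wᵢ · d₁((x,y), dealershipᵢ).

Manhattan distance separates: Σwᵢ(|x−xᵢ|+|y−yᵢ|) = Σwᵢ|x−xᵢ| + Σwᵢ|y−yᵢ|, so x and y are optimised independently as 1-D weighted medians.
Total weight W = 405; half = 202.5.
x-coordinate, sorted with cumulative weight:
  x=0 (Westmoor, w=45) cum 45
  x=3 (Northgate, w=120) cum 165
  x=9 (Southcross, w=20) cum 185
  x=9 (Hillcrest, w=80) cum 265  ← median
  x=10 (Midtown, w=90) cum 355
  x=21 (Eastvale, w=50) cum 405
⇒ x* = 9
y-coordinate, sorted with cumulative weight:
  y=3 (Southcross, w=20) cum 20
  y=7 (Eastvale, w=50) cum 70
  y=9 (Midtown, w=90) cum 160
  y=13 (Hillcrest, w=80) cum 240  ← median
  y=20 (Northgate, w=120) cum 360
  y=22 (Westmoor, w=45) cum 405
⇒ y* = 13

(9, 13)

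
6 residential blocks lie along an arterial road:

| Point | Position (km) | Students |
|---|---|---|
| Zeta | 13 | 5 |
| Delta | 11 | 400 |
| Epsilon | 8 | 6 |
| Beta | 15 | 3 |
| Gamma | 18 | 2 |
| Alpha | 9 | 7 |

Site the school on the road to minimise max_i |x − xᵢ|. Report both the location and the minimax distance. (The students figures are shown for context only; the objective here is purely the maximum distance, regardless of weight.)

The 1-center on a line is the midpoint of the two extreme points: leftmost at 8, rightmost at 18.
Optimal location = (8 + 18)/2 = 13; maximum distance = (18 − 8)/2 = 5.

location 13, max distance 5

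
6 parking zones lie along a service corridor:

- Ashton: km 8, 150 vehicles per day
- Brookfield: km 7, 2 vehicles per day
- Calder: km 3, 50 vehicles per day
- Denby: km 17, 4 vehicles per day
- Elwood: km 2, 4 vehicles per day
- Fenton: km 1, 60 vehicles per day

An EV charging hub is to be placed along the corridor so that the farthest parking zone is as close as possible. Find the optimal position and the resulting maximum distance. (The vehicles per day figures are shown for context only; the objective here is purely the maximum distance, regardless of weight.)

The 1-center on a line is the midpoint of the two extreme points: leftmost at 1, rightmost at 17.
Optimal location = (1 + 17)/2 = 9; maximum distance = (17 − 1)/2 = 8.

location 9, max distance 8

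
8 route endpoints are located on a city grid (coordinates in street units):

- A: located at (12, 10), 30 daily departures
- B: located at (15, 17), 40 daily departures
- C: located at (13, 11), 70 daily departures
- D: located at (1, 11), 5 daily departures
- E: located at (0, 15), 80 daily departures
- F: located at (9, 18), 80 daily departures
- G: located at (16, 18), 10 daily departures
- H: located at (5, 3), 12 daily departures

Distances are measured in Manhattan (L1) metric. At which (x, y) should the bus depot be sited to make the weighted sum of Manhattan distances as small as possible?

(9, 15)

Manhattan distance separates: Σwᵢ(|x−xᵢ|+|y−yᵢ|) = Σwᵢ|x−xᵢ| + Σwᵢ|y−yᵢ|, so x and y are optimised independently as 1-D weighted medians.
Total weight W = 327; half = 163.5.
x-coordinate, sorted with cumulative weight:
  x=0 (E, w=80) cum 80
  x=1 (D, w=5) cum 85
  x=5 (H, w=12) cum 97
  x=9 (F, w=80) cum 177  ← median
  x=12 (A, w=30) cum 207
  x=13 (C, w=70) cum 277
  x=15 (B, w=40) cum 317
  x=16 (G, w=10) cum 327
⇒ x* = 9
y-coordinate, sorted with cumulative weight:
  y=3 (H, w=12) cum 12
  y=10 (A, w=30) cum 42
  y=11 (C, w=70) cum 112
  y=11 (D, w=5) cum 117
  y=15 (E, w=80) cum 197  ← median
  y=17 (B, w=40) cum 237
  y=18 (F, w=80) cum 317
  y=18 (G, w=10) cum 327
⇒ y* = 15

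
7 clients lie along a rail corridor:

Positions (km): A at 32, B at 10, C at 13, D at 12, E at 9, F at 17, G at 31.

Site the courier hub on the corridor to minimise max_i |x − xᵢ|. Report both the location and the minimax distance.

The 1-center on a line is the midpoint of the two extreme points: leftmost at 9, rightmost at 32.
Optimal location = (9 + 32)/2 = 20.5; maximum distance = (32 − 9)/2 = 11.5.

location 20.5, max distance 11.5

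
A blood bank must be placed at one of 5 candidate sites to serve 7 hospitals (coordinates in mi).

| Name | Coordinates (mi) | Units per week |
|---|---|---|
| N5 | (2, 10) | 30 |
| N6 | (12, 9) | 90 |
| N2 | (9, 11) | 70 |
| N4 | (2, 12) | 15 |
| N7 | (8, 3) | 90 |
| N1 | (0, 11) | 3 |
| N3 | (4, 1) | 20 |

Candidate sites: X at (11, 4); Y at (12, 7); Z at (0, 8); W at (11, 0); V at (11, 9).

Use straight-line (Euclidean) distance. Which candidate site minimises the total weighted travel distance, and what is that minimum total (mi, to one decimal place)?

V, total 1551.8 mi

Total weighted distance at each candidate:
  X (11, 4): total = 1949.7
  Y (12, 7): total = 1758.0
  Z (0, 8): total = 2919.1
  W (11, 0): total = 2796.1
  V (11, 9): total = 1551.8
Minimum is at V with total 1551.8 mi.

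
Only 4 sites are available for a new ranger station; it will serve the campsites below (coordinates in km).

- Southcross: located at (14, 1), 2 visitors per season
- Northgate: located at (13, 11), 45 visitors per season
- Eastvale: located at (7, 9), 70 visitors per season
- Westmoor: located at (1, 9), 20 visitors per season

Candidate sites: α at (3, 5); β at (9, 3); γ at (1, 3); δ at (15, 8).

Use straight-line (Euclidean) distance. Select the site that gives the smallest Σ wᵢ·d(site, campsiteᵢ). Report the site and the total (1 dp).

Total weighted distance at each candidate:
  α (3, 5): total = 1033.6
  β (9, 3): total = 1056.0
  γ (1, 3): total = 1389.3
  δ (15, 8): total = 1021.5
Minimum is at δ with total 1021.5 km.

δ, total 1021.5 km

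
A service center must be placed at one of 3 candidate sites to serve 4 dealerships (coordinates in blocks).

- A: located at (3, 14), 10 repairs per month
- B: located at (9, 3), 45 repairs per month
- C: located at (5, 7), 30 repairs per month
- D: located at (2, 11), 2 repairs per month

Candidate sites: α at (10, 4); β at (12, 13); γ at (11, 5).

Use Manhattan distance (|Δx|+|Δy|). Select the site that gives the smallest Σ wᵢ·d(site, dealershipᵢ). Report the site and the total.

α, total 530 blocks

Total weighted distance at each candidate:
  α (10, 4): total = 530
  β (12, 13): total = 1099
  γ (11, 5): total = 620
Minimum is at α with total 530 blocks.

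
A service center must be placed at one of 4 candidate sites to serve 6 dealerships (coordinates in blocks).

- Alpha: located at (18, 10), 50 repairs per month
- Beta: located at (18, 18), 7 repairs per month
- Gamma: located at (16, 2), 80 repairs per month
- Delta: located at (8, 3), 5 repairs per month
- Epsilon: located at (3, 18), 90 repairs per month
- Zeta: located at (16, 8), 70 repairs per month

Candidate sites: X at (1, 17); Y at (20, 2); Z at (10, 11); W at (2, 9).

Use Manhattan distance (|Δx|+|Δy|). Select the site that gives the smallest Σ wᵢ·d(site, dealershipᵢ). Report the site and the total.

Total weighted distance at each candidate:
  X (1, 17): total = 5781
  Y (20, 2): total = 4681
  Z (10, 11): total = 3695
  W (2, 9): total = 4715
Minimum is at Z with total 3695 blocks.

Z, total 3695 blocks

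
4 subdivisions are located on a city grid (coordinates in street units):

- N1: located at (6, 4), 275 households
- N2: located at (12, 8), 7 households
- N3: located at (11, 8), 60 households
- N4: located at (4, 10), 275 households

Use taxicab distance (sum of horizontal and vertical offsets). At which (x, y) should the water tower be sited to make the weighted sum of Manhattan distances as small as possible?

Manhattan distance separates: Σwᵢ(|x−xᵢ|+|y−yᵢ|) = Σwᵢ|x−xᵢ| + Σwᵢ|y−yᵢ|, so x and y are optimised independently as 1-D weighted medians.
Total weight W = 617; half = 308.5.
x-coordinate, sorted with cumulative weight:
  x=4 (N4, w=275) cum 275
  x=6 (N1, w=275) cum 550  ← median
  x=11 (N3, w=60) cum 610
  x=12 (N2, w=7) cum 617
⇒ x* = 6
y-coordinate, sorted with cumulative weight:
  y=4 (N1, w=275) cum 275
  y=8 (N2, w=7) cum 282
  y=8 (N3, w=60) cum 342  ← median
  y=10 (N4, w=275) cum 617
⇒ y* = 8

(6, 8)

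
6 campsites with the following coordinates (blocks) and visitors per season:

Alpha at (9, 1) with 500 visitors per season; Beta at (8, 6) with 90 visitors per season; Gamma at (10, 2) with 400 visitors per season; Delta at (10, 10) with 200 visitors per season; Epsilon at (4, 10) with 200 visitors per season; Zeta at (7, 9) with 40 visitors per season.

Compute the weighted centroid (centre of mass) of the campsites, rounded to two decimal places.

(8.60, 4.34)

The minimiser of Σwᵢ‖p−pᵢ‖² is the weighted centroid p* = (Σwᵢpᵢ)/(Σwᵢ).
Σwᵢ = 1430.
Σwᵢxᵢ = 500·9 + 90·8 + 400·10 + 200·10 + 200·4 + 40·7 = 12300.
Σwᵢyᵢ = 500·1 + 90·6 + 400·2 + 200·10 + 200·10 + 40·9 = 6200.
x* = 12300/1430 = 8.60, y* = 6200/1430 = 4.34.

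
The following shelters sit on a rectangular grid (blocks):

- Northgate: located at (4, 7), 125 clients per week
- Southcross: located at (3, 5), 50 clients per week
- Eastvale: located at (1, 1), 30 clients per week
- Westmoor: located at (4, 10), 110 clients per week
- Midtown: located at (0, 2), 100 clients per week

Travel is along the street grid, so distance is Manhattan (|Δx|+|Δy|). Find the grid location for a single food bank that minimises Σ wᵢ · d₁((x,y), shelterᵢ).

Manhattan distance separates: Σwᵢ(|x−xᵢ|+|y−yᵢ|) = Σwᵢ|x−xᵢ| + Σwᵢ|y−yᵢ|, so x and y are optimised independently as 1-D weighted medians.
Total weight W = 415; half = 207.5.
x-coordinate, sorted with cumulative weight:
  x=0 (Midtown, w=100) cum 100
  x=1 (Eastvale, w=30) cum 130
  x=3 (Southcross, w=50) cum 180
  x=4 (Northgate, w=125) cum 305  ← median
  x=4 (Westmoor, w=110) cum 415
⇒ x* = 4
y-coordinate, sorted with cumulative weight:
  y=1 (Eastvale, w=30) cum 30
  y=2 (Midtown, w=100) cum 130
  y=5 (Southcross, w=50) cum 180
  y=7 (Northgate, w=125) cum 305  ← median
  y=10 (Westmoor, w=110) cum 415
⇒ y* = 7

(4, 7)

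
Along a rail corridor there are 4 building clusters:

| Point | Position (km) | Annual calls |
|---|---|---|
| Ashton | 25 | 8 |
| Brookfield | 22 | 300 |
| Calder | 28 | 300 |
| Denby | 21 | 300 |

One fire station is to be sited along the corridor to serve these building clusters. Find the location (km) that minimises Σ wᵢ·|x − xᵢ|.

For a sum of weighted absolute distances on a line, the optimum is the weighted median (not the mean). Total weight W = 908; half-weight = 454.
Sort by position and accumulate weight:
  km 21 (Denby, w=300) → cum 300
  km 22 (Brookfield, w=300) → cum 600  ≥ 454 → median here
  km 25 (Ashton, w=8) → cum 608
  km 28 (Calder, w=300) → cum 908
Optimal location: km 22.

x = 22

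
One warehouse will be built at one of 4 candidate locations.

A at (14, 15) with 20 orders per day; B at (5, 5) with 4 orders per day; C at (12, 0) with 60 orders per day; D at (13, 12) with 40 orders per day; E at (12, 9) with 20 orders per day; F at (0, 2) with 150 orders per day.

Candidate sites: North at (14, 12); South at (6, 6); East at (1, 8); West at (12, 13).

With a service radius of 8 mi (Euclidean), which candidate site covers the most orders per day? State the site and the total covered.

Coverage radius r = 8 mi; a point is covered iff (Δx)²+(Δy)² ≤ 8² = 64.
  North (14, 12): covers {A, D, E} → 80
  South (6, 6): covers {B, E, F} → 174
  East (1, 8): covers {B, F} → 154
  West (12, 13): covers {A, D, E} → 80
Maximum coverage at South: 174 orders per day.

South, covering 174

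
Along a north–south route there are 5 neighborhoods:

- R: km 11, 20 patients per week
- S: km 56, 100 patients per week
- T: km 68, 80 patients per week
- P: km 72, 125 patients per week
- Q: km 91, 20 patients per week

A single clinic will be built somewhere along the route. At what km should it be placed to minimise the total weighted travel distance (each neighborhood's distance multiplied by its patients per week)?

x = 68

For a sum of weighted absolute distances on a line, the optimum is the weighted median (not the mean). Total weight W = 345; half-weight = 172.5.
Sort by position and accumulate weight:
  km 11 (R, w=20) → cum 20
  km 56 (S, w=100) → cum 120
  km 68 (T, w=80) → cum 200  ≥ 172.5 → median here
  km 72 (P, w=125) → cum 325
  km 91 (Q, w=20) → cum 345
Optimal location: km 68.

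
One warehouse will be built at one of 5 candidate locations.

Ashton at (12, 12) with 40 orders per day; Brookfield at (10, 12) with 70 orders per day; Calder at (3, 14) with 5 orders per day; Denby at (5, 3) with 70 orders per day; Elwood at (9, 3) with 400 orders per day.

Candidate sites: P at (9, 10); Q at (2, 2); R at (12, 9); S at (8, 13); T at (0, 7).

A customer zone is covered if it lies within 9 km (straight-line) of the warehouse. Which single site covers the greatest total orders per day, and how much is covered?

P, covering 585

Coverage radius r = 9 km; a point is covered iff (Δx)²+(Δy)² ≤ 9² = 81.
  P (9, 10): covers {Ashton, Brookfield, Calder, Denby, Elwood} → 585
  Q (2, 2): covers {Denby, Elwood} → 470
  R (12, 9): covers {Ashton, Brookfield, Elwood} → 510
  S (8, 13): covers {Ashton, Brookfield, Calder} → 115
  T (0, 7): covers {Calder, Denby} → 75
Maximum coverage at P: 585 orders per day.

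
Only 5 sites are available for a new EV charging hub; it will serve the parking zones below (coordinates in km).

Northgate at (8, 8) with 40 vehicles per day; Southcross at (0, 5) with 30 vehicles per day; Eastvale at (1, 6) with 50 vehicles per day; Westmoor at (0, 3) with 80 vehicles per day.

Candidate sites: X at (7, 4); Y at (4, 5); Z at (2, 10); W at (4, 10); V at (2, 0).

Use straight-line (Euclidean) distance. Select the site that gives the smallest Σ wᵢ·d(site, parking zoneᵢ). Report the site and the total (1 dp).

Y, total 835.9 km

Total weighted distance at each candidate:
  X (7, 4): total = 1259.0
  Y (4, 5): total = 835.9
  Z (2, 10): total = 1203.1
  W (4, 10): total = 1266.0
  V (2, 0): total = 1154.1
Minimum is at Y with total 835.9 km.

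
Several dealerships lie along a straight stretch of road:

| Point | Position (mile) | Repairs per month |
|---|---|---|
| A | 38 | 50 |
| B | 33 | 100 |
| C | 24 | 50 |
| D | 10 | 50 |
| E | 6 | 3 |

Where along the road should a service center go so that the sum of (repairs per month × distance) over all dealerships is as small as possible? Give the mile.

For a sum of weighted absolute distances on a line, the optimum is the weighted median (not the mean). Total weight W = 253; half-weight = 126.5.
Sort by position and accumulate weight:
  mile 6 (E, w=3) → cum 3
  mile 10 (D, w=50) → cum 53
  mile 24 (C, w=50) → cum 103
  mile 33 (B, w=100) → cum 203  ≥ 126.5 → median here
  mile 38 (A, w=50) → cum 253
Optimal location: mile 33.

x = 33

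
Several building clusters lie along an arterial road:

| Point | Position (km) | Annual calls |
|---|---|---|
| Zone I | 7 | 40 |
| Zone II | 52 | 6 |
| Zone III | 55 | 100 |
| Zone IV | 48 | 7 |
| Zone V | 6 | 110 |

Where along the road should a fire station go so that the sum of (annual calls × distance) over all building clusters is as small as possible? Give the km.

For a sum of weighted absolute distances on a line, the optimum is the weighted median (not the mean). Total weight W = 263; half-weight = 131.5.
Sort by position and accumulate weight:
  km 6 (Zone V, w=110) → cum 110
  km 7 (Zone I, w=40) → cum 150  ≥ 131.5 → median here
  km 48 (Zone IV, w=7) → cum 157
  km 52 (Zone II, w=6) → cum 163
  km 55 (Zone III, w=100) → cum 263
Optimal location: km 7.

x = 7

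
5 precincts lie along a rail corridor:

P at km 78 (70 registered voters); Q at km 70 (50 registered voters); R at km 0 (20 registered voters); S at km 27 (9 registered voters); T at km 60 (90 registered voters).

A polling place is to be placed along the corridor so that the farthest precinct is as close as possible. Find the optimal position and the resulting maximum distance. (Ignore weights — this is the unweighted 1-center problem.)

location 39, max distance 39

The 1-center on a line is the midpoint of the two extreme points: leftmost at 0, rightmost at 78.
Optimal location = (0 + 78)/2 = 39; maximum distance = (78 − 0)/2 = 39.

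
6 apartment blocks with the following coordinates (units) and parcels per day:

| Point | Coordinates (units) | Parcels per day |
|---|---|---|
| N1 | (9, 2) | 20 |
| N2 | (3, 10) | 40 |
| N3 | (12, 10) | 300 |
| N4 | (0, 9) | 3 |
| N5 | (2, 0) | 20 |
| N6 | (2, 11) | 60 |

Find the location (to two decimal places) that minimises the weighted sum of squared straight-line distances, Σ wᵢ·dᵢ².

(9.16, 9.32)

The minimiser of Σwᵢ‖p−pᵢ‖² is the weighted centroid p* = (Σwᵢpᵢ)/(Σwᵢ).
Σwᵢ = 443.
Σwᵢxᵢ = 20·9 + 40·3 + 300·12 + 3·0 + 20·2 + 60·2 = 4060.
Σwᵢyᵢ = 20·2 + 40·10 + 300·10 + 3·9 + 20·0 + 60·11 = 4127.
x* = 4060/443 = 9.16, y* = 4127/443 = 9.32.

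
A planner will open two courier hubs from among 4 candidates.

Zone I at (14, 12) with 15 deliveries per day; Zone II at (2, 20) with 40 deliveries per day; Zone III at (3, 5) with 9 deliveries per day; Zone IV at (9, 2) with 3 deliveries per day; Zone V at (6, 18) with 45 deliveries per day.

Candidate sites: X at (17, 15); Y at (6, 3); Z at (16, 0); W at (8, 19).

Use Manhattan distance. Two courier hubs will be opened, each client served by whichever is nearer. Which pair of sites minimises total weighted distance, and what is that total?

{Y, W}, total 667

Evaluate every pair (each demand assigned to the nearer of the two):
  {Y, W}: total = 667
  {X, W}: total = 730
  {Z, W}: total = 799
  {X, Y}: total = 1577
  {X, Z}: total = 1709
  {Y, Z}: total = 1782
Best pair: {Y, W} with total 667.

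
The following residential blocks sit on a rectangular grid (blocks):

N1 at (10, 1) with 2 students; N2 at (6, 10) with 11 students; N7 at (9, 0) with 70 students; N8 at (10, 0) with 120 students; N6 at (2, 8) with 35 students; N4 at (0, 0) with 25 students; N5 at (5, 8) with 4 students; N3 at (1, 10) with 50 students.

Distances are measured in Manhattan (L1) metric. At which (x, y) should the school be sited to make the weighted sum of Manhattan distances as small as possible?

Manhattan distance separates: Σwᵢ(|x−xᵢ|+|y−yᵢ|) = Σwᵢ|x−xᵢ| + Σwᵢ|y−yᵢ|, so x and y are optimised independently as 1-D weighted medians.
Total weight W = 317; half = 158.5.
x-coordinate, sorted with cumulative weight:
  x=0 (N4, w=25) cum 25
  x=1 (N3, w=50) cum 75
  x=2 (N6, w=35) cum 110
  x=5 (N5, w=4) cum 114
  x=6 (N2, w=11) cum 125
  x=9 (N7, w=70) cum 195  ← median
  x=10 (N1, w=2) cum 197
  x=10 (N8, w=120) cum 317
⇒ x* = 9
y-coordinate, sorted with cumulative weight:
  y=0 (N7, w=70) cum 70
  y=0 (N8, w=120) cum 190  ← median
  y=0 (N4, w=25) cum 215
  y=1 (N1, w=2) cum 217
  y=8 (N6, w=35) cum 252
  y=8 (N5, w=4) cum 256
  y=10 (N2, w=11) cum 267
  y=10 (N3, w=50) cum 317
⇒ y* = 0

(9, 0)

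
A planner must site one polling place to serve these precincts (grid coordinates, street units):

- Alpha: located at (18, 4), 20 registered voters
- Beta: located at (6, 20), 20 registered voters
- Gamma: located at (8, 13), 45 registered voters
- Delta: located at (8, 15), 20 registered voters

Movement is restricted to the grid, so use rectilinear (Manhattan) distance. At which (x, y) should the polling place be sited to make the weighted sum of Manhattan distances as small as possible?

(8, 13)

Manhattan distance separates: Σwᵢ(|x−xᵢ|+|y−yᵢ|) = Σwᵢ|x−xᵢ| + Σwᵢ|y−yᵢ|, so x and y are optimised independently as 1-D weighted medians.
Total weight W = 105; half = 52.5.
x-coordinate, sorted with cumulative weight:
  x=6 (Beta, w=20) cum 20
  x=8 (Gamma, w=45) cum 65  ← median
  x=8 (Delta, w=20) cum 85
  x=18 (Alpha, w=20) cum 105
⇒ x* = 8
y-coordinate, sorted with cumulative weight:
  y=4 (Alpha, w=20) cum 20
  y=13 (Gamma, w=45) cum 65  ← median
  y=15 (Delta, w=20) cum 85
  y=20 (Beta, w=20) cum 105
⇒ y* = 13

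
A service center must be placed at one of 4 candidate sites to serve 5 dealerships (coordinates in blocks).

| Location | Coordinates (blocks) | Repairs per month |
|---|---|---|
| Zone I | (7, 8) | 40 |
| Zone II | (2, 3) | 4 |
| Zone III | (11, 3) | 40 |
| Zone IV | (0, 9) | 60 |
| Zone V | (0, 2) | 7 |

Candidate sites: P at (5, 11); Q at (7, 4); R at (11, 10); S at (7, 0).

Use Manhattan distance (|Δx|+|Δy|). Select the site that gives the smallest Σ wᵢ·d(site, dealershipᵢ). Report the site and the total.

Total weighted distance at each candidate:
  P (5, 11): total = 1322
  Q (7, 4): total = 1167
  R (11, 10): total = 1437
  S (7, 0): total = 1655
Minimum is at Q with total 1167 blocks.

Q, total 1167 blocks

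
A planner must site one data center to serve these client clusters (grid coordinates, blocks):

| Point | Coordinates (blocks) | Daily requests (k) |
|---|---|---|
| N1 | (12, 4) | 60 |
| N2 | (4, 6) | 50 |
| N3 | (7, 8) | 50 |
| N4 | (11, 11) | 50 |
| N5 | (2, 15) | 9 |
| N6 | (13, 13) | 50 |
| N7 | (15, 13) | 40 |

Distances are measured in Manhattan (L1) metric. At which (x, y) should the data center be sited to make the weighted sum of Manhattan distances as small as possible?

(11, 8)

Manhattan distance separates: Σwᵢ(|x−xᵢ|+|y−yᵢ|) = Σwᵢ|x−xᵢ| + Σwᵢ|y−yᵢ|, so x and y are optimised independently as 1-D weighted medians.
Total weight W = 309; half = 154.5.
x-coordinate, sorted with cumulative weight:
  x=2 (N5, w=9) cum 9
  x=4 (N2, w=50) cum 59
  x=7 (N3, w=50) cum 109
  x=11 (N4, w=50) cum 159  ← median
  x=12 (N1, w=60) cum 219
  x=13 (N6, w=50) cum 269
  x=15 (N7, w=40) cum 309
⇒ x* = 11
y-coordinate, sorted with cumulative weight:
  y=4 (N1, w=60) cum 60
  y=6 (N2, w=50) cum 110
  y=8 (N3, w=50) cum 160  ← median
  y=11 (N4, w=50) cum 210
  y=13 (N6, w=50) cum 260
  y=13 (N7, w=40) cum 300
  y=15 (N5, w=9) cum 309
⇒ y* = 8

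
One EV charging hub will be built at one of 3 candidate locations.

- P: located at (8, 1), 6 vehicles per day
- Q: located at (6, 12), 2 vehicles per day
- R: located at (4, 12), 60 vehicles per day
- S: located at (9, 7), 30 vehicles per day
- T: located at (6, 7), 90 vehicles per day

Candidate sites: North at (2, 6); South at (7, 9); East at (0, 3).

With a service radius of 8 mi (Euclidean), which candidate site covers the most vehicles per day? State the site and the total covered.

Coverage radius r = 8 mi; a point is covered iff (Δx)²+(Δy)² ≤ 8² = 64.
  North (2, 6): covers {P, Q, R, S, T} → 188
  South (7, 9): covers {Q, R, S, T} → 182
  East (0, 3): covers {T} → 90
Maximum coverage at North: 188 vehicles per day.

North, covering 188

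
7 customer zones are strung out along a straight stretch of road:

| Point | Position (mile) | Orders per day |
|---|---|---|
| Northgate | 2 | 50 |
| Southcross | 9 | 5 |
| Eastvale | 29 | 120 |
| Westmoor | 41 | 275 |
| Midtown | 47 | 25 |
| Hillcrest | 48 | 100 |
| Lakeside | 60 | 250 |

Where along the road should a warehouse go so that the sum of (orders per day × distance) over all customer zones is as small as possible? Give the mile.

x = 41

For a sum of weighted absolute distances on a line, the optimum is the weighted median (not the mean). Total weight W = 825; half-weight = 412.5.
Sort by position and accumulate weight:
  mile 2 (Northgate, w=50) → cum 50
  mile 9 (Southcross, w=5) → cum 55
  mile 29 (Eastvale, w=120) → cum 175
  mile 41 (Westmoor, w=275) → cum 450  ≥ 412.5 → median here
  mile 47 (Midtown, w=25) → cum 475
  mile 48 (Hillcrest, w=100) → cum 575
  mile 60 (Lakeside, w=250) → cum 825
Optimal location: mile 41.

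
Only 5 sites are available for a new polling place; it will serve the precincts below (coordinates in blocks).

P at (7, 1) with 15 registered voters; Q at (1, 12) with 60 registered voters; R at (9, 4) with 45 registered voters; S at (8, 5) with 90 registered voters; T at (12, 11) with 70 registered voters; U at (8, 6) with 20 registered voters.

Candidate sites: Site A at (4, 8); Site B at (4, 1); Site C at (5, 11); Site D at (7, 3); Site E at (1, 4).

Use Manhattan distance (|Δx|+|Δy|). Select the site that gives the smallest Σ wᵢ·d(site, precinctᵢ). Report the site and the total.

Total weighted distance at each candidate:
  Site A (4, 8): total = 2495
  Site B (4, 1): total = 3405
  Site C (5, 11): total = 2435
  Site D (7, 3): total = 2325
  Site E (1, 4): total = 3135
Minimum is at Site D with total 2325 blocks.

Site D, total 2325 blocks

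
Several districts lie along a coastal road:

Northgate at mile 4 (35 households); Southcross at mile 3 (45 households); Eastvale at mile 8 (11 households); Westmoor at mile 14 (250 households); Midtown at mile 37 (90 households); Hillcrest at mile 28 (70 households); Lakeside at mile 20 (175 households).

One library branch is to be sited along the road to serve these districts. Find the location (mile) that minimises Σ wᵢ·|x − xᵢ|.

For a sum of weighted absolute distances on a line, the optimum is the weighted median (not the mean). Total weight W = 676; half-weight = 338.
Sort by position and accumulate weight:
  mile 3 (Southcross, w=45) → cum 45
  mile 4 (Northgate, w=35) → cum 80
  mile 8 (Eastvale, w=11) → cum 91
  mile 14 (Westmoor, w=250) → cum 341  ≥ 338 → median here
  mile 20 (Lakeside, w=175) → cum 516
  mile 28 (Hillcrest, w=70) → cum 586
  mile 37 (Midtown, w=90) → cum 676
Optimal location: mile 14.

x = 14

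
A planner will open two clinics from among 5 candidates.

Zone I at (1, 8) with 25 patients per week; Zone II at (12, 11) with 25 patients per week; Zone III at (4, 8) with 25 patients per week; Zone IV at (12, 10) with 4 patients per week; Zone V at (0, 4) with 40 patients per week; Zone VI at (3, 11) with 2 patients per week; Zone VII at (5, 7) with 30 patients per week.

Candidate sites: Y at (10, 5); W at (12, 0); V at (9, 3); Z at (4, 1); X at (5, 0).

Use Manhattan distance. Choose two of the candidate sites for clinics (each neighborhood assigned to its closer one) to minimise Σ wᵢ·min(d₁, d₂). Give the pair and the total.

Evaluate every pair (each demand assigned to the nearer of the two):
  {Y, Z}: total = 1165
  {W, Z}: total = 1252
  {V, Z}: total = 1252
  {Y, X}: total = 1349
  {Y, V}: total = 1389
  {Y, W}: total = 1429
  {W, X}: total = 1436
  {V, X}: total = 1436
  {Z, X}: total = 1455
  {W, V}: total = 1558
Best pair: {Y, Z} with total 1165.

{Y, Z}, total 1165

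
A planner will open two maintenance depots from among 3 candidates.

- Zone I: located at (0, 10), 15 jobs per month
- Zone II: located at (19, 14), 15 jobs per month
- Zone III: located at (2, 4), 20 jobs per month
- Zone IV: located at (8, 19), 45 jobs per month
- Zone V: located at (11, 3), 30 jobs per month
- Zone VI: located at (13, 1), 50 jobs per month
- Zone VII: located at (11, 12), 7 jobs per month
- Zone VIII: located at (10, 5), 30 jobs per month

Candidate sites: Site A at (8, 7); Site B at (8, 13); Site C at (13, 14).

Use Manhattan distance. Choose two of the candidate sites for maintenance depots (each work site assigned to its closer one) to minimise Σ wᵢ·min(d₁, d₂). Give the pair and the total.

{Site A, Site B}, total 1703

Evaluate every pair (each demand assigned to the nearer of the two):
  {Site A, Site B}: total = 1703
  {Site A, Site C}: total = 1793
  {Site B, Site C}: total = 2193
Best pair: {Site A, Site B} with total 1703.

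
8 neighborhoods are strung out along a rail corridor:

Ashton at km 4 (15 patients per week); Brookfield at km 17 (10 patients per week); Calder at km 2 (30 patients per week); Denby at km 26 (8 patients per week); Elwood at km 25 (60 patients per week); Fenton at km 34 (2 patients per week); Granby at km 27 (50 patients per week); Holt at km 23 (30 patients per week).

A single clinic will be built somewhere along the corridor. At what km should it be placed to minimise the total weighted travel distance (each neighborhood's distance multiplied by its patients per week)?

For a sum of weighted absolute distances on a line, the optimum is the weighted median (not the mean). Total weight W = 205; half-weight = 102.5.
Sort by position and accumulate weight:
  km 2 (Calder, w=30) → cum 30
  km 4 (Ashton, w=15) → cum 45
  km 17 (Brookfield, w=10) → cum 55
  km 23 (Holt, w=30) → cum 85
  km 25 (Elwood, w=60) → cum 145  ≥ 102.5 → median here
  km 26 (Denby, w=8) → cum 153
  km 27 (Granby, w=50) → cum 203
  km 34 (Fenton, w=2) → cum 205
Optimal location: km 25.

x = 25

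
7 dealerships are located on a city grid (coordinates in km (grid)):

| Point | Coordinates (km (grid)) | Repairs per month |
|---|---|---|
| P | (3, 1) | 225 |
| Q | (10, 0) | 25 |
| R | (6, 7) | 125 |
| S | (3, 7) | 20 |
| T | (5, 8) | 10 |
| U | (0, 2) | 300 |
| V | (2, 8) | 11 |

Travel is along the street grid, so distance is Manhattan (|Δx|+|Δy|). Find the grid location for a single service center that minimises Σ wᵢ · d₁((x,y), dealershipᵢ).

(3, 2)

Manhattan distance separates: Σwᵢ(|x−xᵢ|+|y−yᵢ|) = Σwᵢ|x−xᵢ| + Σwᵢ|y−yᵢ|, so x and y are optimised independently as 1-D weighted medians.
Total weight W = 716; half = 358.
x-coordinate, sorted with cumulative weight:
  x=0 (U, w=300) cum 300
  x=2 (V, w=11) cum 311
  x=3 (P, w=225) cum 536  ← median
  x=3 (S, w=20) cum 556
  x=5 (T, w=10) cum 566
  x=6 (R, w=125) cum 691
  x=10 (Q, w=25) cum 716
⇒ x* = 3
y-coordinate, sorted with cumulative weight:
  y=0 (Q, w=25) cum 25
  y=1 (P, w=225) cum 250
  y=2 (U, w=300) cum 550  ← median
  y=7 (R, w=125) cum 675
  y=7 (S, w=20) cum 695
  y=8 (T, w=10) cum 705
  y=8 (V, w=11) cum 716
⇒ y* = 2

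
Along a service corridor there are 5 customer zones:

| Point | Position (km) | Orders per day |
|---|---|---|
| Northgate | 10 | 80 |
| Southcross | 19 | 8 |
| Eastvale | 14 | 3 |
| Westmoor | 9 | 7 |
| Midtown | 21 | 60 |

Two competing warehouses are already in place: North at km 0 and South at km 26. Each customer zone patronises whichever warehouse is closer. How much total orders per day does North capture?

The indifferent point is the midpoint (0+26)/2 = 13; customer zones left of it (closer to North at 0) go to North, those right go to South.
  Westmoor at 9 (w=7) → North
  Northgate at 10 (w=80) → North
  Eastvale at 14 (w=3) → South
  Southcross at 19 (w=8) → South
  Midtown at 21 (w=60) → South
North captures 87; South captures 71.

87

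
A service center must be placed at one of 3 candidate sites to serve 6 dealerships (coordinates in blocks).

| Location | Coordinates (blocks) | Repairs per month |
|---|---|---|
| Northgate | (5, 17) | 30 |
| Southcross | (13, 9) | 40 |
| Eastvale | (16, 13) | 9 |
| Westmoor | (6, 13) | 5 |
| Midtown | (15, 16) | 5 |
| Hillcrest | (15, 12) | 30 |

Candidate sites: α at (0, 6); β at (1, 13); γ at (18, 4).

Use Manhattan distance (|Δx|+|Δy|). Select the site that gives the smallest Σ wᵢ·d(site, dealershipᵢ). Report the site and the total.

Total weighted distance at each candidate:
  α (0, 6): total = 2147
  β (1, 13): total = 1575
  γ (18, 4): total = 1789
Minimum is at β with total 1575 blocks.

β, total 1575 blocks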